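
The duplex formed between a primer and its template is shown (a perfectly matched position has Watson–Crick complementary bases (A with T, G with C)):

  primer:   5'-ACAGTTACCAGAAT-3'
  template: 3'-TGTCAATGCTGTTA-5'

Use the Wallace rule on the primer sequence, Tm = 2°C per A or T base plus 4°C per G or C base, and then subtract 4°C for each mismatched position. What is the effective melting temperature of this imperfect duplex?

30°C

Primer base counts: A=6, T=3, G=2, C=3 → A+T=9, G+C=5
Perfect-match Tm = 2(9) + 4(5) = 18 + 20 = 38°C
Mismatches (positions where the bases are not complementary): 2 (at positions 9, 11)
Effective Tm = 38 − 2×4 = 38 − 8 = 30°C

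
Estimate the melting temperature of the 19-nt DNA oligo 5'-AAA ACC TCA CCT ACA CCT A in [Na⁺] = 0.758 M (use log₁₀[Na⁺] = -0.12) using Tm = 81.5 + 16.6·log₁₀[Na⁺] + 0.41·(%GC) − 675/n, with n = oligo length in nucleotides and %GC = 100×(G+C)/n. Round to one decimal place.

Length n = 19. Counting bases: C=8, T=3, G=0, A=8
G+C = 8, so %GC = 8/19 × 100 = 42.105%
Salt term: 16.6 × (-0.12) = -1.992
GC term: 0.41 × 42.105 = 17.263; length term: −675/19 = −35.526
Tm = 81.5 + (-1.992) + 17.263 − 35.526 = 61.245 → 61.2°C

61.2°C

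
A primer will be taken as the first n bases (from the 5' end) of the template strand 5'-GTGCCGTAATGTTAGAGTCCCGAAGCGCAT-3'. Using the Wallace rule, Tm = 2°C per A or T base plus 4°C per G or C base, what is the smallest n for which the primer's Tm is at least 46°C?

n = 16

First 15 bases: GTGCCGTAATGTTAG → Tm = 44°C (< 46°C)
First 16 bases: GTGCCGTAATGTTAGA → Tm = 46°C (≥ 46°C)
Each additional base adds 2°C (A/T) or 4°C (G/C), so Tm is non-decreasing in n; n = 16 is the first length to reach 46°C.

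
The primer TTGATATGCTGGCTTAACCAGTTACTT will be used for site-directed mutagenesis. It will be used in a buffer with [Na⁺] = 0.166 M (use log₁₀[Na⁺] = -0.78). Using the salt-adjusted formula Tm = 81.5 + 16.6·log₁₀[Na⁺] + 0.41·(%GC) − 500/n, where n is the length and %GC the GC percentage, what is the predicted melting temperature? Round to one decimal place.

Length n = 27. G=5, A=6, T=11, C=5
G+C = 10, so %GC = 10/27 × 100 = 37.037%
Salt term: 16.6 × (-0.78) = -12.948
GC term: 0.41 × 37.037 = 15.185; length term: −500/27 = −18.519
Tm = 81.5 + (-12.948) + 15.185 − 18.519 = 65.218 → 65.2°C

65.2°C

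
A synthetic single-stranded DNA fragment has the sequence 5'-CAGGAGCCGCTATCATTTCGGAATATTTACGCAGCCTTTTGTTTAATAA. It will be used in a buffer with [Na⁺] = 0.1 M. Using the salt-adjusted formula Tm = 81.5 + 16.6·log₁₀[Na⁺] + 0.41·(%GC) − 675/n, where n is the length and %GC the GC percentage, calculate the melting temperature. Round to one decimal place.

Length n = 49. Scanning the sequence gives C=10, T=17, G=9, A=13.
G+C = 19, so %GC = 19/49 × 100 = 38.776%
Salt term: 16.6 × (-1) = -16.6
GC term: 0.41 × 38.776 = 15.898; length term: −675/49 = −13.776
Tm = 81.5 + (-16.6) + 15.898 − 13.776 = 67.022 → 67.0°C

67.0°C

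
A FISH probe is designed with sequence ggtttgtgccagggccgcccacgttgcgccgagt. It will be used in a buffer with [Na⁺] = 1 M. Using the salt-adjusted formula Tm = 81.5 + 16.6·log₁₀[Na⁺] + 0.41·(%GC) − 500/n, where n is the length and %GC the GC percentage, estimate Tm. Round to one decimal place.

95.7°C

Length n = 34. Counting bases: G=13, C=11, T=7, A=3
G+C = 24, so %GC = 24/34 × 100 = 70.588%
Salt term: 16.6 × (0) = 0
GC term: 0.41 × 70.588 = 28.941; length term: −500/34 = −14.706
Tm = 81.5 + (0) + 28.941 − 14.706 = 95.735 → 95.7°C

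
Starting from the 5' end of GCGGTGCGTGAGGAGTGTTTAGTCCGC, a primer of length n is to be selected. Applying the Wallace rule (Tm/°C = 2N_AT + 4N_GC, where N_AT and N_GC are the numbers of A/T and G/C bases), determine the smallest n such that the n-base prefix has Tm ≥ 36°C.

n = 10

First 9 bases: GCGGTGCGT → Tm = 32°C (< 36°C)
First 10 bases: GCGGTGCGTG → Tm = 36°C (≥ 36°C)
Since every base adds ≥2°C, Tm only increases with n, so the threshold is first crossed at n = 10.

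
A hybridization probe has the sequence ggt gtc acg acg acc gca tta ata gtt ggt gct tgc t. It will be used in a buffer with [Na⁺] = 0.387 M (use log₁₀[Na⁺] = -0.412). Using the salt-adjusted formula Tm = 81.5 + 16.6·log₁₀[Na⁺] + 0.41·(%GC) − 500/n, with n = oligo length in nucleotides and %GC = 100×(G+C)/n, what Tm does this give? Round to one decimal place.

Length n = 37. T=11, A=7, G=11, C=8
G+C = 19, so %GC = 19/37 × 100 = 51.351%
Salt term: 16.6 × (-0.412) = -6.839
GC term: 0.41 × 51.351 = 21.054; length term: −500/37 = −13.514
Tm = 81.5 + (-6.839) + 21.054 − 13.514 = 82.201 → 82.2°C

82.2°C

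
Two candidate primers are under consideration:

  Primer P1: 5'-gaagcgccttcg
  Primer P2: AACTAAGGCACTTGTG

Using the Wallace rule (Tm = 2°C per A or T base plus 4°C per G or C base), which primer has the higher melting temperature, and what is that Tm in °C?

Primer P2, 46°C

Primer P1: A+T=4, G+C=8 → Tm = 2(4)+4(8) = 40°C
Primer P2: A+T=9, G+C=7 → Tm = 2(9)+4(7) = 46°C
40°C vs 46°C → primer P2 is higher.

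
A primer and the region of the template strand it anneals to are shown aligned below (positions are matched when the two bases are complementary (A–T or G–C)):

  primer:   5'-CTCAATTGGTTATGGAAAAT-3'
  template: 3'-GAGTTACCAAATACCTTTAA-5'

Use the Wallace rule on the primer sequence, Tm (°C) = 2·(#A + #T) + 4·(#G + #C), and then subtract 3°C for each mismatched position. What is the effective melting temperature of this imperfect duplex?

Primer base counts: A=7, T=7, G=4, C=2 → A+T=14, G+C=6
Perfect-match Tm = 2(14) + 4(6) = 28 + 24 = 52°C
Mismatches (positions where the bases are not complementary): 3 (at positions 7, 9, 19)
Effective Tm = 52 − 3×3 = 52 − 9 = 43°C

43°C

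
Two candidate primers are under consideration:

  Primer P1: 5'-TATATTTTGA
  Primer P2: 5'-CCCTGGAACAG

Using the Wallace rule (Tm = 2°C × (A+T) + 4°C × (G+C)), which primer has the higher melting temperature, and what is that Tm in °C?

Primer P1: A+T=9, G+C=1 → Tm = 2(9)+4(1) = 22°C
Primer P2: A+T=4, G+C=7 → Tm = 2(4)+4(7) = 36°C
22°C vs 36°C → primer P2 is higher.

Primer P2, 36°C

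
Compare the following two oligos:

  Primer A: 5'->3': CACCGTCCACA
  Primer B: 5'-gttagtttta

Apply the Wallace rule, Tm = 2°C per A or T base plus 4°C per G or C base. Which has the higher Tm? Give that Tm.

Primer A, 36°C

Primer A: A+T=4, G+C=7 → Tm = 2(4)+4(7) = 36°C
Primer B: A+T=8, G+C=2 → Tm = 2(8)+4(2) = 24°C
36°C vs 24°C → primer A is higher.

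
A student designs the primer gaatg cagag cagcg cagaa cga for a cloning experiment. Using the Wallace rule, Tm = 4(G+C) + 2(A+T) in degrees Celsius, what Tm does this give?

Counting bases: A=9, T=1, C=5, G=8
AT pairs contribute 10, GC pairs contribute 13.
Tm = 4·13 + 2·10 = 52 + 20 = 72°C

72°C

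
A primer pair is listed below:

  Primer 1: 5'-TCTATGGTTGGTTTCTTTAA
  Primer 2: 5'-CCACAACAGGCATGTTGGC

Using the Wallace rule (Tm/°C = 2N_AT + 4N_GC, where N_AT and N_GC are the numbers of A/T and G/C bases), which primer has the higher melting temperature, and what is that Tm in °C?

Primer 2, 60°C

Primer 1: A+T=14, G+C=6 → Tm = 2(14)+4(6) = 52°C
Primer 2: A+T=8, G+C=11 → Tm = 2(8)+4(11) = 60°C
52°C vs 60°C → primer 2 is higher.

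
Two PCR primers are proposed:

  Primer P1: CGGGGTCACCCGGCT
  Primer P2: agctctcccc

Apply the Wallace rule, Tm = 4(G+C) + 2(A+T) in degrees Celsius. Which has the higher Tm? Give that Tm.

Primer P1, 54°C

Primer P1: A+T=3, G+C=12 → Tm = 2(3)+4(12) = 54°C
Primer P2: A+T=3, G+C=7 → Tm = 2(3)+4(7) = 34°C
54°C vs 34°C → primer P1 is higher.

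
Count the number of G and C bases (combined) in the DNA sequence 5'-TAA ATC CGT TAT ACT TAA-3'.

4

T=7, A=7, G=1, C=3
G+C = 1 + 3 = 4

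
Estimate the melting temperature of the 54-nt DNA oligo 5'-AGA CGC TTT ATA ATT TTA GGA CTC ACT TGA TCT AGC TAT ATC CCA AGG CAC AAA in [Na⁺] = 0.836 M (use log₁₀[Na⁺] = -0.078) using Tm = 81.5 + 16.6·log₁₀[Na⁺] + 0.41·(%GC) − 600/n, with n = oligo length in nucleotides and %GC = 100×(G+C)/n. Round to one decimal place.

84.3°C

Length n = 54. Base counts: A=18, C=12, T=16, G=8
G+C = 20, so %GC = 20/54 × 100 = 37.037%
Salt term: 16.6 × (-0.078) = -1.295
GC term: 0.41 × 37.037 = 15.185; length term: −600/54 = −11.111
Tm = 81.5 + (-1.295) + 15.185 − 11.111 = 84.279 → 84.3°C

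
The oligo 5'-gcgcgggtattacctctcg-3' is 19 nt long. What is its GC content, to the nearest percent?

63%

Scanning the sequence gives C=6, G=6, T=5, A=2.
G+C = 6 + 6 = 12 out of 19 bases
%GC = 12/19 × 100 = 63.16% ≈ 63%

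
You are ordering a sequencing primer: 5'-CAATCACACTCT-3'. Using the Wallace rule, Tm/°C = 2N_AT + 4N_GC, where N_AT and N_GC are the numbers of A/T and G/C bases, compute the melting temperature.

Scanning the sequence gives T=3, A=4, C=5, G=0.
AT pairs contribute 7, GC pairs contribute 5.
Tm = 2(7) + 4(5) = 14 + 20 = 34°C

34°C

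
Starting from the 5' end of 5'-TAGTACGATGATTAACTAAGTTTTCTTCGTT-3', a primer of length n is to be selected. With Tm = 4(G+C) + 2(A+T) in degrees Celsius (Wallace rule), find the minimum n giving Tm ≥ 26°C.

n = 10

First 9 bases: TAGTACGAT → Tm = 24°C (< 26°C)
First 10 bases: TAGTACGATG → Tm = 28°C (≥ 26°C)
Each additional base adds 2°C (A/T) or 4°C (G/C), so Tm is non-decreasing in n; n = 10 is the first length to reach 26°C.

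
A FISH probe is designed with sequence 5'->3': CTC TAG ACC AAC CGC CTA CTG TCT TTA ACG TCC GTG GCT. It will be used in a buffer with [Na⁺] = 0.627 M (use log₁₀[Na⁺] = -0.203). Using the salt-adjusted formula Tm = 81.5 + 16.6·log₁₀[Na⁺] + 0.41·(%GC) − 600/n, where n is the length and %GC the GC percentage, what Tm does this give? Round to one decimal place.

Length n = 39. A=7, C=14, G=7, T=11
G+C = 21, so %GC = 21/39 × 100 = 53.846%
Salt term: 16.6 × (-0.203) = -3.37
GC term: 0.41 × 53.846 = 22.077; length term: −600/39 = −15.385
Tm = 81.5 + (-3.37) + 22.077 − 15.385 = 84.822 → 84.8°C

84.8°C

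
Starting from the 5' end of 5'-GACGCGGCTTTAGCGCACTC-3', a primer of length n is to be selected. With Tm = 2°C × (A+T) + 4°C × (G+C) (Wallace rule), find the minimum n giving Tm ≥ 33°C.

n = 10

First 9 bases: GACGCGGCT → Tm = 32°C (< 33°C)
First 10 bases: GACGCGGCTT → Tm = 34°C (≥ 33°C)
Each additional base adds 2°C (A/T) or 4°C (G/C), so Tm is non-decreasing in n; n = 10 is the first length to reach 33°C.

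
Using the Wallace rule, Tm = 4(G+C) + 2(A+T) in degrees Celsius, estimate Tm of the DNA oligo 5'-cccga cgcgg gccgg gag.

Counting bases: C=7, A=2, G=9, T=0
AT pairs contribute 2, GC pairs contribute 16.
Tm = 4·16 + 2·2 = 64 + 4 = 68°C

68°C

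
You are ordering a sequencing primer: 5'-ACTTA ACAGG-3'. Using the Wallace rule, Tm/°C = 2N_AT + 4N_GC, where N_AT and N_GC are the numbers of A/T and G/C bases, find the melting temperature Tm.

Base counts: C=2, T=2, A=4, G=2
A+T = 6, G+C = 4
Tm = 4·4 + 2·6 = 16 + 12 = 28°C

28°C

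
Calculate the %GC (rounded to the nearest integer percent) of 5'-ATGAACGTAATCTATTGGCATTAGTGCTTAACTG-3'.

35%

Counting bases: G=7, T=12, A=10, C=5
G+C = 7 + 5 = 12 out of 34 bases
%GC = 12/34 × 100 = 35.29% ≈ 35%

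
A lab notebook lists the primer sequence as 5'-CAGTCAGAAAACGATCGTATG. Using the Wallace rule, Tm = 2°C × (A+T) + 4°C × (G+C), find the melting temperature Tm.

60°C

Scanning the sequence gives G=5, A=8, C=4, T=4.
So N_AT = 12 and N_GC = 9.
Tm = 2×12 + 4×9 = 60°C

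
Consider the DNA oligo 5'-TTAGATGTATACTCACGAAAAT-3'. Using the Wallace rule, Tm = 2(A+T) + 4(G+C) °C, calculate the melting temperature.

56°C

A=9, C=3, G=3, T=7
A+T = 16, G+C = 6
Tm = 2(16) + 4(6) = 32 + 24 = 56°C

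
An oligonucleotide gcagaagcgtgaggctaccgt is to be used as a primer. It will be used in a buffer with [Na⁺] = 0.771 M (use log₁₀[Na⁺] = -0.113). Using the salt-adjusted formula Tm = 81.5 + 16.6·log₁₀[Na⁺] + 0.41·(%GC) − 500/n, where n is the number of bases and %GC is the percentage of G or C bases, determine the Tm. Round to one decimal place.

81.2°C

Length n = 21. Scanning the sequence gives C=5, G=8, T=3, A=5.
G+C = 13, so %GC = 13/21 × 100 = 61.905%
Salt term: 16.6 × (-0.113) = -1.876
GC term: 0.41 × 61.905 = 25.381; length term: −500/21 = −23.81
Tm = 81.5 + (-1.876) + 25.381 − 23.81 = 81.195 → 81.2°C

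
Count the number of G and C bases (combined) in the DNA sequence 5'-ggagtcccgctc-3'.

Counting bases: C=5, A=1, G=4, T=2
G+C = 4 + 5 = 9

9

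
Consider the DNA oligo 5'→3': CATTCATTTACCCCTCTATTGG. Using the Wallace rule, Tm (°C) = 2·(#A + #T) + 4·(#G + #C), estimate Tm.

62°C

Counting bases: G=2, T=9, C=7, A=4
A+T = 13, G+C = 9
Tm = 4·9 + 2·13 = 36 + 26 = 62°C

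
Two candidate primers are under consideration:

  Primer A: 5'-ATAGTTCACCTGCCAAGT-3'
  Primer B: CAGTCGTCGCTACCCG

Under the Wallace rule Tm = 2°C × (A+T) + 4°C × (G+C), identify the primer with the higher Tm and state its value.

Primer A: A+T=10, G+C=8 → Tm = 2(10)+4(8) = 52°C
Primer B: A+T=5, G+C=11 → Tm = 2(5)+4(11) = 54°C
52°C vs 54°C → primer B is higher.

Primer B, 54°C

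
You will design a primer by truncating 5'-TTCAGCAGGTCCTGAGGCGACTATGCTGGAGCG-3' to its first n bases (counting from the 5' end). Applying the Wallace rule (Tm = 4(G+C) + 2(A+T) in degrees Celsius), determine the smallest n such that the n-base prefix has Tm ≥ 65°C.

n = 21

First 20 bases: TTCAGCAGGTCCTGAGGCGA → Tm = 64°C (< 65°C)
First 21 bases: TTCAGCAGGTCCTGAGGCGAC → Tm = 68°C (≥ 65°C)
Since every base adds ≥2°C, Tm only increases with n, so the threshold is first crossed at n = 21.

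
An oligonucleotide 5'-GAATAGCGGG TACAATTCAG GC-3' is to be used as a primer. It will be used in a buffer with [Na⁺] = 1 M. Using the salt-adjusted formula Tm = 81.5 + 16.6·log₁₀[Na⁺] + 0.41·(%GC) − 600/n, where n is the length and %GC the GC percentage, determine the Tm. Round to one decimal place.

74.7°C

Length n = 22. T=4, G=7, C=4, A=7
G+C = 11, so %GC = 11/22 × 100 = 50%
Salt term: 16.6 × (0) = 0
GC term: 0.41 × 50 = 20.5; length term: −600/22 = −27.273
Tm = 81.5 + (0) + 20.5 − 27.273 = 74.727 → 74.7°C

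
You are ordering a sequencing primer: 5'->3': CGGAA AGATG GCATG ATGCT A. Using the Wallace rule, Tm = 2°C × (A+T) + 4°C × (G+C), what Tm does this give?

62°C

G=7, A=7, T=4, C=3
AT pairs contribute 11, GC pairs contribute 10.
Tm = 2(11) + 4(10) = 22 + 40 = 62°C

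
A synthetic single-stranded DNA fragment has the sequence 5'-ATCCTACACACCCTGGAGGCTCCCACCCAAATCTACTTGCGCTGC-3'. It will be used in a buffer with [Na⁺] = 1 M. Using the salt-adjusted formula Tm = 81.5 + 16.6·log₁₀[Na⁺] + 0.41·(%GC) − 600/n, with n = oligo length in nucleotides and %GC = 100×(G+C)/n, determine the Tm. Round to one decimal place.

91.9°C

Length n = 45. Base counts: A=10, T=9, C=19, G=7
G+C = 26, so %GC = 26/45 × 100 = 57.778%
Salt term: 16.6 × (0) = 0
GC term: 0.41 × 57.778 = 23.689; length term: −600/45 = −13.333
Tm = 81.5 + (0) + 23.689 − 13.333 = 91.856 → 91.9°C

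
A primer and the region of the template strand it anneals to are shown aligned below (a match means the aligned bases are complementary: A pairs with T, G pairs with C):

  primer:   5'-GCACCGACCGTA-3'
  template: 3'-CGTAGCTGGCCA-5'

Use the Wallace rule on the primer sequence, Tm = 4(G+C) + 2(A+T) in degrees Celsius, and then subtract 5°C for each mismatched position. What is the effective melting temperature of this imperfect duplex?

Primer base counts: A=3, T=1, G=3, C=5 → A+T=4, G+C=8
Perfect-match Tm = 2(4) + 4(8) = 8 + 32 = 40°C
Mismatches (positions where the bases are not complementary): 3 (at positions 4, 11, 12)
Effective Tm = 40 − 3×5 = 40 − 15 = 25°C

25°C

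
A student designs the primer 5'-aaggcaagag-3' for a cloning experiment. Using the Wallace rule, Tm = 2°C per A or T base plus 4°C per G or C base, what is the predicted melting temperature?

Base counts: A=5, C=1, G=4, T=0
A+T = 5, G+C = 5
Tm = 2×5 + 4×5 = 30°C

30°C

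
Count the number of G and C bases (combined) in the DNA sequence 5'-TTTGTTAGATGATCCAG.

G=4, A=4, T=7, C=2
Total G or C: 4 + 2 = 6

6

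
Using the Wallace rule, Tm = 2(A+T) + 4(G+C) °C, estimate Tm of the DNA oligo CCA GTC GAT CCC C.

44°C

Counting bases: A=2, G=2, T=2, C=7
A+T = 4, G+C = 9
Tm = 2(4) + 4(9) = 8 + 36 = 44°C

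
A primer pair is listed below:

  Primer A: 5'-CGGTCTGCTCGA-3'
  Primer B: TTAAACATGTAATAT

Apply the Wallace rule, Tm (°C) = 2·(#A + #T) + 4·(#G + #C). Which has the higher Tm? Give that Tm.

Primer A, 40°C

Primer A: A+T=4, G+C=8 → Tm = 2(4)+4(8) = 40°C
Primer B: A+T=13, G+C=2 → Tm = 2(13)+4(2) = 34°C
40°C vs 34°C → primer A is higher.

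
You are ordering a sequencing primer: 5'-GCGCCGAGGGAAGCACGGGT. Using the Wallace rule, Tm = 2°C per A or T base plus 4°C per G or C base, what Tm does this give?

70°C

Counting bases: A=4, G=10, C=5, T=1
A+T = 5, G+C = 15
Tm = 4·15 + 2·5 = 60 + 10 = 70°C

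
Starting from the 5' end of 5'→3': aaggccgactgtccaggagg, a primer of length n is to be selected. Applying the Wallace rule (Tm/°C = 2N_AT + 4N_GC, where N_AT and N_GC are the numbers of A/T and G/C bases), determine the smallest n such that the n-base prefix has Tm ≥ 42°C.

First 12 bases: AAGGCCGACTGT → Tm = 38°C (< 42°C)
First 13 bases: AAGGCCGACTGTC → Tm = 42°C (≥ 42°C)
Since every base adds ≥2°C, Tm only increases with n, so the threshold is first crossed at n = 13.

n = 13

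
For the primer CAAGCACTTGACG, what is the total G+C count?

7

Counting bases: C=4, A=4, T=2, G=3
Total G or C: 3 + 4 = 7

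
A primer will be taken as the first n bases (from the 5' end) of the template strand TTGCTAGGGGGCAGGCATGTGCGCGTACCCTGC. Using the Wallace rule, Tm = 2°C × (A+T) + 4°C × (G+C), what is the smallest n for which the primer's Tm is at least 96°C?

First 28 bases: TTGCTAGGGGGCAGGCATGTGCGCGTAC → Tm = 92°C (< 96°C)
First 29 bases: TTGCTAGGGGGCAGGCATGTGCGCGTACC → Tm = 96°C (≥ 96°C)
Since every base adds ≥2°C, Tm only increases with n, so the threshold is first crossed at n = 29.

n = 29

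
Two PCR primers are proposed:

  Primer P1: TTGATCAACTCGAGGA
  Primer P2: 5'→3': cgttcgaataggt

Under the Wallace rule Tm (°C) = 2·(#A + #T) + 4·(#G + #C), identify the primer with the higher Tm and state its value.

Primer P1, 46°C

Primer P1: A+T=9, G+C=7 → Tm = 2(9)+4(7) = 46°C
Primer P2: A+T=7, G+C=6 → Tm = 2(7)+4(6) = 38°C
46°C vs 38°C → primer P1 is higher.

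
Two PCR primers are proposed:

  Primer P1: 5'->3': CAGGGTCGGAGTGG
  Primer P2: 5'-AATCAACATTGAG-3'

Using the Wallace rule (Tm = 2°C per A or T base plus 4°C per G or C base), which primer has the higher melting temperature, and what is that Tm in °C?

Primer P1: A+T=4, G+C=10 → Tm = 2(4)+4(10) = 48°C
Primer P2: A+T=9, G+C=4 → Tm = 2(9)+4(4) = 34°C
48°C vs 34°C → primer P1 is higher.

Primer P1, 48°C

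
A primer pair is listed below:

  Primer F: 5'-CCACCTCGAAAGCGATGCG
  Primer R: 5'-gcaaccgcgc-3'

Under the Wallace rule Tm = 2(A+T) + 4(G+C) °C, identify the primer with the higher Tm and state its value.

Primer F: A+T=7, G+C=12 → Tm = 2(7)+4(12) = 62°C
Primer R: A+T=2, G+C=8 → Tm = 2(2)+4(8) = 36°C
62°C vs 36°C → primer F is higher.

Primer F, 62°C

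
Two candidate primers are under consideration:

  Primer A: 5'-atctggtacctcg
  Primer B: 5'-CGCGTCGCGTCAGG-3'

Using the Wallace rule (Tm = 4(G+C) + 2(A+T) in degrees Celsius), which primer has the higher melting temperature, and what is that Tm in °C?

Primer A: A+T=6, G+C=7 → Tm = 2(6)+4(7) = 40°C
Primer B: A+T=3, G+C=11 → Tm = 2(3)+4(11) = 50°C
40°C vs 50°C → primer B is higher.

Primer B, 50°C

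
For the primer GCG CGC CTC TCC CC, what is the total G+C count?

Scanning the sequence gives T=2, G=3, C=9, A=0.
G+C = 3 + 9 = 12

12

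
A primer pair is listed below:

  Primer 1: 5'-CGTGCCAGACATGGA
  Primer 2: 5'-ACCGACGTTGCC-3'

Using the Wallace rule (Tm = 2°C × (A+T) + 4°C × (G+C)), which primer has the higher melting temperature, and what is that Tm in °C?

Primer 1, 48°C

Primer 1: A+T=6, G+C=9 → Tm = 2(6)+4(9) = 48°C
Primer 2: A+T=4, G+C=8 → Tm = 2(4)+4(8) = 40°C
48°C vs 40°C → primer 1 is higher.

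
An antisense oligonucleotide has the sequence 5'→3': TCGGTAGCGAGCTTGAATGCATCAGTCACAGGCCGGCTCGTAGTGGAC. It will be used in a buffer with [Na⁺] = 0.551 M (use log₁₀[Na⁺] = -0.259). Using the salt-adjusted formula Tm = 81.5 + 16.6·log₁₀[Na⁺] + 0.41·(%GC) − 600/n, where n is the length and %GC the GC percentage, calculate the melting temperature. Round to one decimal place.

88.6°C

Length n = 48. Base counts: T=10, C=12, A=10, G=16
G+C = 28, so %GC = 28/48 × 100 = 58.333%
Salt term: 16.6 × (-0.259) = -4.299
GC term: 0.41 × 58.333 = 23.917; length term: −600/48 = −12.5
Tm = 81.5 + (-4.299) + 23.917 − 12.5 = 88.618 → 88.6°C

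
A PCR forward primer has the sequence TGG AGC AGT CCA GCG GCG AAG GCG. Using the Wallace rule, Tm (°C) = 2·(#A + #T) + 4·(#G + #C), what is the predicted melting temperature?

82°C

G=11, C=6, T=2, A=5
So N_AT = 7 and N_GC = 17.
Tm = 2(7) + 4(17) = 14 + 68 = 82°C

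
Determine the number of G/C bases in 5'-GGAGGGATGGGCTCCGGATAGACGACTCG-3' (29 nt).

Scanning the sequence gives A=6, G=13, C=6, T=4.
G+C = 13 + 6 = 19

19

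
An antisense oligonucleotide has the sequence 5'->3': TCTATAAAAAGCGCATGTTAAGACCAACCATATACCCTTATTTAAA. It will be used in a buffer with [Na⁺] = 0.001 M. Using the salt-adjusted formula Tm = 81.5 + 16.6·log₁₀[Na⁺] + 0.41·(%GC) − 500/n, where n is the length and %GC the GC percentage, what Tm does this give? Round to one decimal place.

33.3°C

Length n = 46. Counting bases: A=19, T=13, G=4, C=10
G+C = 14, so %GC = 14/46 × 100 = 30.435%
Salt term: 16.6 × (-3) = -49.8
GC term: 0.41 × 30.435 = 12.478; length term: −500/46 = −10.87
Tm = 81.5 + (-49.8) + 12.478 − 10.87 = 33.308 → 33.3°C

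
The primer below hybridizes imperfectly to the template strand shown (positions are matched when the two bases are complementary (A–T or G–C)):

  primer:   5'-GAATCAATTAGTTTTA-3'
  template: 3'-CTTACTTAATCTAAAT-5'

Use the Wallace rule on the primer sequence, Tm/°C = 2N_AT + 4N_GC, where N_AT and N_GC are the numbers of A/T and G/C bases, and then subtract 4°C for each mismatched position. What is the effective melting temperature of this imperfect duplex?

30°C

Primer base counts: A=6, T=7, G=2, C=1 → A+T=13, G+C=3
Perfect-match Tm = 2(13) + 4(3) = 26 + 12 = 38°C
Mismatches (positions where the bases are not complementary): 2 (at positions 5, 12)
Effective Tm = 38 − 2×4 = 38 − 8 = 30°C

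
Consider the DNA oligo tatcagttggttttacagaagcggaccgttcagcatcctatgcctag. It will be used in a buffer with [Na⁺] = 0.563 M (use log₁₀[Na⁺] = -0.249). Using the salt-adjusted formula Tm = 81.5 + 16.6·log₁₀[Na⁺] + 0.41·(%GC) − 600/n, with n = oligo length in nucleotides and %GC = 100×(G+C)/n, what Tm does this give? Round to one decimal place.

83.8°C

Length n = 47. Base counts: G=11, A=11, T=14, C=11
G+C = 22, so %GC = 22/47 × 100 = 46.809%
Salt term: 16.6 × (-0.249) = -4.133
GC term: 0.41 × 46.809 = 19.192; length term: −600/47 = −12.766
Tm = 81.5 + (-4.133) + 19.192 − 12.766 = 83.793 → 83.8°C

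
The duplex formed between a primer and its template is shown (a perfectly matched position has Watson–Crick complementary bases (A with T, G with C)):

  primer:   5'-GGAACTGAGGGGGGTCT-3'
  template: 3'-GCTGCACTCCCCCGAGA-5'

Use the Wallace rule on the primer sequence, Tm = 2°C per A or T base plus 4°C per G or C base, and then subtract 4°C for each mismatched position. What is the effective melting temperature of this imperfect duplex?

40°C

Primer base counts: A=3, T=3, G=9, C=2 → A+T=6, G+C=11
Perfect-match Tm = 2(6) + 4(11) = 12 + 44 = 56°C
Mismatches (positions where the bases are not complementary): 4 (at positions 1, 4, 5, 14)
Effective Tm = 56 − 4×4 = 56 − 16 = 40°C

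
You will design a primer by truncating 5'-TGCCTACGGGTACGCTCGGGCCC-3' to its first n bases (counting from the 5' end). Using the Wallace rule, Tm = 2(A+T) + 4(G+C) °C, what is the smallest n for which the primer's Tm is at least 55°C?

n = 17

First 16 bases: TGCCTACGGGTACGCT → Tm = 52°C (< 55°C)
First 17 bases: TGCCTACGGGTACGCTC → Tm = 56°C (≥ 55°C)
Each additional base adds 2°C (A/T) or 4°C (G/C), so Tm is non-decreasing in n; n = 17 is the first length to reach 55°C.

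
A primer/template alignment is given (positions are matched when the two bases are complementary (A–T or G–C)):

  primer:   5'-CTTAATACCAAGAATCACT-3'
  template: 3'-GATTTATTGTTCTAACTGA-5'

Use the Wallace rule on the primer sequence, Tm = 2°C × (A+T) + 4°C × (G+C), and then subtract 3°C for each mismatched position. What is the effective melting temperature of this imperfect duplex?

Primer base counts: A=8, T=5, G=1, C=5 → A+T=13, G+C=6
Perfect-match Tm = 2(13) + 4(6) = 26 + 24 = 50°C
Mismatches (positions where the bases are not complementary): 4 (at positions 3, 8, 14, 16)
Effective Tm = 50 − 4×3 = 50 − 12 = 38°C

38°C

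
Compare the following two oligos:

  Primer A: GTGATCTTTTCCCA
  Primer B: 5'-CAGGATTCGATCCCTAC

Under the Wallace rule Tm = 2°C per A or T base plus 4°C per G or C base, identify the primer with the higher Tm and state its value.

Primer A: A+T=8, G+C=6 → Tm = 2(8)+4(6) = 40°C
Primer B: A+T=8, G+C=9 → Tm = 2(8)+4(9) = 52°C
40°C vs 52°C → primer B is higher.

Primer B, 52°C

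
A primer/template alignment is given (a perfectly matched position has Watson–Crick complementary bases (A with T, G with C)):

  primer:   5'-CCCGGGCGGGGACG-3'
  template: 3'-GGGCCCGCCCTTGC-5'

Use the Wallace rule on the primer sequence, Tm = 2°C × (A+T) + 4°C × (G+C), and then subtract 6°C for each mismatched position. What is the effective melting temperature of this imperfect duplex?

48°C

Primer base counts: A=1, T=0, G=8, C=5 → A+T=1, G+C=13
Perfect-match Tm = 2(1) + 4(13) = 2 + 52 = 54°C
Mismatches (positions where the bases are not complementary): 1 (at position 11)
Effective Tm = 54 − 1×6 = 54 − 6 = 48°C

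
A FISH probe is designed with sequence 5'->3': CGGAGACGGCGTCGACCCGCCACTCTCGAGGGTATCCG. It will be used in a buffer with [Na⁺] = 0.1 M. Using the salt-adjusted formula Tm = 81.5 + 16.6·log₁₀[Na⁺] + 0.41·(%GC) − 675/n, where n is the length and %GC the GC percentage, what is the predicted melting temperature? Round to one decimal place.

Length n = 38. A=6, G=13, T=5, C=14
G+C = 27, so %GC = 27/38 × 100 = 71.053%
Salt term: 16.6 × (-1) = -16.6
GC term: 0.41 × 71.053 = 29.132; length term: −675/38 = −17.763
Tm = 81.5 + (-16.6) + 29.132 − 17.763 = 76.269 → 76.3°C

76.3°C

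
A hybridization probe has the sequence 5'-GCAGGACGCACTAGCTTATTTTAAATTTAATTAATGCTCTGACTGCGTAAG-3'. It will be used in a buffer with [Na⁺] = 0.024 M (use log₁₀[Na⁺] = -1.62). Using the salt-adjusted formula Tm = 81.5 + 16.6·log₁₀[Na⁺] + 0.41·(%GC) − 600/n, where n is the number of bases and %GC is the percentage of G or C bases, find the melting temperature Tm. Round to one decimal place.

Length n = 51. Base counts: G=10, T=17, C=9, A=15
G+C = 19, so %GC = 19/51 × 100 = 37.255%
Salt term: 16.6 × (-1.62) = -26.892
GC term: 0.41 × 37.255 = 15.275; length term: −600/51 = −11.765
Tm = 81.5 + (-26.892) + 15.275 − 11.765 = 58.118 → 58.1°C

58.1°C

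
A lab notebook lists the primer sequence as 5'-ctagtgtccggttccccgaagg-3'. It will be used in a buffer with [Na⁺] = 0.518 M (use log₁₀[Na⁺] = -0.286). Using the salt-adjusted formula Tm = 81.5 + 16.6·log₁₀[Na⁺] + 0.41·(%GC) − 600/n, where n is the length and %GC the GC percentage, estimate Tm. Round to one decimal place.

75.6°C

Length n = 22. C=7, T=5, G=7, A=3
G+C = 14, so %GC = 14/22 × 100 = 63.636%
Salt term: 16.6 × (-0.286) = -4.748
GC term: 0.41 × 63.636 = 26.091; length term: −600/22 = −27.273
Tm = 81.5 + (-4.748) + 26.091 − 27.273 = 75.57 → 75.6°C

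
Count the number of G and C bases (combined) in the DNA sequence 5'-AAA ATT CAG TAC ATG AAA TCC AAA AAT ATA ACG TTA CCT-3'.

Scanning the sequence gives T=10, A=19, C=7, G=3.
G+C = 3 + 7 = 10

10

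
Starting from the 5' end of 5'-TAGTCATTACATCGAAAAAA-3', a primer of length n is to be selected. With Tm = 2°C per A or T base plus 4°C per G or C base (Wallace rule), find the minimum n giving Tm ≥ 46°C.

n = 18

First 17 bases: TAGTCATTACATCGAAA → Tm = 44°C (< 46°C)
First 18 bases: TAGTCATTACATCGAAAA → Tm = 46°C (≥ 46°C)
Each additional base adds 2°C (A/T) or 4°C (G/C), so Tm is non-decreasing in n; n = 18 is the first length to reach 46°C.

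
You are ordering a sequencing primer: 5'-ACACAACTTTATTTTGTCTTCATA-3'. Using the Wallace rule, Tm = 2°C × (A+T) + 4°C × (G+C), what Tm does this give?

Counting bases: G=1, A=7, T=11, C=5
A+T = 18, G+C = 6
Tm = 4·6 + 2·18 = 24 + 36 = 60°C

60°C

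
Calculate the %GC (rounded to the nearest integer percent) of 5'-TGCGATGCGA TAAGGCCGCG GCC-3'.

Counting bases: T=3, A=4, G=9, C=7
G+C = 9 + 7 = 16 out of 23 bases
%GC = 16/23 × 100 = 69.57% ≈ 70%

70%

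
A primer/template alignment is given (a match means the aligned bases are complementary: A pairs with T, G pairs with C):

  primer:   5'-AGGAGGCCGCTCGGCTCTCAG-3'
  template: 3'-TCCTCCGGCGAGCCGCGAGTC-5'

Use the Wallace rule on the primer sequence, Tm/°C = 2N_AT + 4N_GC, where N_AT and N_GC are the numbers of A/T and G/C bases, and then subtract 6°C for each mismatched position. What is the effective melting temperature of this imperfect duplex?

66°C

Primer base counts: A=3, T=3, G=8, C=7 → A+T=6, G+C=15
Perfect-match Tm = 2(6) + 4(15) = 12 + 60 = 72°C
Mismatches (positions where the bases are not complementary): 1 (at position 16)
Effective Tm = 72 − 1×6 = 72 − 6 = 66°C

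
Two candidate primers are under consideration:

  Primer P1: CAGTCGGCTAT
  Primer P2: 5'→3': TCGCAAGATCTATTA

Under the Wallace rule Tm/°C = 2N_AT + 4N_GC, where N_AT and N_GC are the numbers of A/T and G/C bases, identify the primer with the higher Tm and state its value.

Primer P2, 40°C

Primer P1: A+T=5, G+C=6 → Tm = 2(5)+4(6) = 34°C
Primer P2: A+T=10, G+C=5 → Tm = 2(10)+4(5) = 40°C
34°C vs 40°C → primer P2 is higher.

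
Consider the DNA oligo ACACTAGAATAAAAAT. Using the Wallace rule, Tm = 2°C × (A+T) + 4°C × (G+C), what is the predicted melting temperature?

38°C

Base counts: A=10, C=2, T=3, G=1
AT pairs contribute 13, GC pairs contribute 3.
Tm = 2(13) + 4(3) = 26 + 12 = 38°C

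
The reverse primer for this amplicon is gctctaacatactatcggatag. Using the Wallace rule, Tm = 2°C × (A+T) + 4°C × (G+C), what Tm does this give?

Scanning the sequence gives A=7, G=4, C=5, T=6.
A+T = 13, G+C = 9
Tm = 4·9 + 2·13 = 36 + 26 = 62°C

62°C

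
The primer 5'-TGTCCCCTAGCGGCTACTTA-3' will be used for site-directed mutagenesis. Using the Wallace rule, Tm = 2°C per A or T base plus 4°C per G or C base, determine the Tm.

A=3, C=7, G=4, T=6
So N_AT = 9 and N_GC = 11.
Tm = 2×9 + 4×11 = 62°C

62°C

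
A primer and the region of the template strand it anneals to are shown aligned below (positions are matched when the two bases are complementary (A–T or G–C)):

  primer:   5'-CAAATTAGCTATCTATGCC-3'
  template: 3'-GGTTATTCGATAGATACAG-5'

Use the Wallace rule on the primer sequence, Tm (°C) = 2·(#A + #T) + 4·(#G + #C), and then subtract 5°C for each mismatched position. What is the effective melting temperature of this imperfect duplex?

Primer base counts: A=6, T=6, G=2, C=5 → A+T=12, G+C=7
Perfect-match Tm = 2(12) + 4(7) = 24 + 28 = 52°C
Mismatches (positions where the bases are not complementary): 3 (at positions 2, 6, 18)
Effective Tm = 52 − 3×5 = 52 − 15 = 37°C

37°C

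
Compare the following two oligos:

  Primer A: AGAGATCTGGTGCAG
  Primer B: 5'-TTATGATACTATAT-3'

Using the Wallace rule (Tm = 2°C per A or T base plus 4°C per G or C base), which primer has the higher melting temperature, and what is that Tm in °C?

Primer A: A+T=7, G+C=8 → Tm = 2(7)+4(8) = 46°C
Primer B: A+T=12, G+C=2 → Tm = 2(12)+4(2) = 32°C
46°C vs 32°C → primer A is higher.

Primer A, 46°C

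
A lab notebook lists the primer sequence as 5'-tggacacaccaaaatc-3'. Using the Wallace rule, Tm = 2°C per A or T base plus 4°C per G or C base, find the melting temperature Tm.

46°C

Scanning the sequence gives G=2, C=5, A=7, T=2.
So N_AT = 9 and N_GC = 7.
Tm = 4·7 + 2·9 = 28 + 18 = 46°C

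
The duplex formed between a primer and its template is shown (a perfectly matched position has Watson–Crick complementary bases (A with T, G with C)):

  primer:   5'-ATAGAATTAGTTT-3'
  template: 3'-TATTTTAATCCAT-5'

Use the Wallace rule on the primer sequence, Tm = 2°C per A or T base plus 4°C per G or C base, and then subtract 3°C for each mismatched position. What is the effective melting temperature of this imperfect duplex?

Primer base counts: A=5, T=6, G=2, C=0 → A+T=11, G+C=2
Perfect-match Tm = 2(11) + 4(2) = 22 + 8 = 30°C
Mismatches (positions where the bases are not complementary): 3 (at positions 4, 11, 13)
Effective Tm = 30 − 3×3 = 30 − 9 = 21°C

21°C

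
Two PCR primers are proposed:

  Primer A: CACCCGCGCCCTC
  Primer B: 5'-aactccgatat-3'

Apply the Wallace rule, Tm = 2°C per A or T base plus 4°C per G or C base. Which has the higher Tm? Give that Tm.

Primer A: A+T=2, G+C=11 → Tm = 2(2)+4(11) = 48°C
Primer B: A+T=7, G+C=4 → Tm = 2(7)+4(4) = 30°C
48°C vs 30°C → primer A is higher.

Primer A, 48°C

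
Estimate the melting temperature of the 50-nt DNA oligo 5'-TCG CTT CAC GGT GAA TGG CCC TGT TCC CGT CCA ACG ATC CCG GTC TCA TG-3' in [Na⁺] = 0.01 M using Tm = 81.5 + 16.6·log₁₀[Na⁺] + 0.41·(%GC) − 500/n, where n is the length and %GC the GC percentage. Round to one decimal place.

62.9°C

Length n = 50. A=7, T=13, G=12, C=18
G+C = 30, so %GC = 30/50 × 100 = 60%
Salt term: 16.6 × (-2) = -33.2
GC term: 0.41 × 60 = 24.6; length term: −500/50 = −10
Tm = 81.5 + (-33.2) + 24.6 − 10 = 62.9 → 62.9°C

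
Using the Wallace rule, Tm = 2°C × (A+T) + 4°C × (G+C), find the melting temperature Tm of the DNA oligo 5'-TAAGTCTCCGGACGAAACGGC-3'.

Scanning the sequence gives A=6, T=3, C=6, G=6.
So N_AT = 9 and N_GC = 12.
Tm = 2(9) + 4(12) = 18 + 48 = 66°C

66°C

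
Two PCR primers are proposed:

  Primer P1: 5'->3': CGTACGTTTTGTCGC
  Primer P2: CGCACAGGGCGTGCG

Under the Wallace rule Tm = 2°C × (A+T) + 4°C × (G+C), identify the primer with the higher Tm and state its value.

Primer P2, 54°C

Primer P1: A+T=7, G+C=8 → Tm = 2(7)+4(8) = 46°C
Primer P2: A+T=3, G+C=12 → Tm = 2(3)+4(12) = 54°C
46°C vs 54°C → primer P2 is higher.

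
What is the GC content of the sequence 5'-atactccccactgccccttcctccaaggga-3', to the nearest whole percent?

60%

C=14, A=6, T=6, G=4
G+C = 4 + 14 = 18 out of 30 bases
%GC = 18/30 × 100 = 60% ≈ 60%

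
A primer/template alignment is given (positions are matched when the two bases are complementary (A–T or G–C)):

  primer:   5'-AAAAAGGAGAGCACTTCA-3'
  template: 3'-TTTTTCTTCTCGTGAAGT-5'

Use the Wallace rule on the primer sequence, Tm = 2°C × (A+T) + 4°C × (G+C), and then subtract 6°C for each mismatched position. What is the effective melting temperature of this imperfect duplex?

Primer base counts: A=9, T=2, G=4, C=3 → A+T=11, G+C=7
Perfect-match Tm = 2(11) + 4(7) = 22 + 28 = 50°C
Mismatches (positions where the bases are not complementary): 1 (at position 7)
Effective Tm = 50 − 1×6 = 50 − 6 = 44°C

44°C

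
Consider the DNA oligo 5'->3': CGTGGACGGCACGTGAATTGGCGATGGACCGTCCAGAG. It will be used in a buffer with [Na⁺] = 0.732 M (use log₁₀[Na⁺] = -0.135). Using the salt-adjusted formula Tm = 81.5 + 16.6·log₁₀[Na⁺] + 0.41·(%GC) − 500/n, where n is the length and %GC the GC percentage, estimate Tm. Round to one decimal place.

Length n = 38. C=9, A=8, T=6, G=15
G+C = 24, so %GC = 24/38 × 100 = 63.158%
Salt term: 16.6 × (-0.135) = -2.241
GC term: 0.41 × 63.158 = 25.895; length term: −500/38 = −13.158
Tm = 81.5 + (-2.241) + 25.895 − 13.158 = 91.996 → 92.0°C

92.0°C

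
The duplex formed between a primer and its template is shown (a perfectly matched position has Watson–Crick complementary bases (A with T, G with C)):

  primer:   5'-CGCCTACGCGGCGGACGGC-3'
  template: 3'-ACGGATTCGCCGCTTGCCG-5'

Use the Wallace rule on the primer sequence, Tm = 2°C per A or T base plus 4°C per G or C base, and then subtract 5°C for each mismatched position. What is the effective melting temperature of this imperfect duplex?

Primer base counts: A=2, T=1, G=8, C=8 → A+T=3, G+C=16
Perfect-match Tm = 2(3) + 4(16) = 6 + 64 = 70°C
Mismatches (positions where the bases are not complementary): 3 (at positions 1, 7, 14)
Effective Tm = 70 − 3×5 = 70 − 15 = 55°C

55°C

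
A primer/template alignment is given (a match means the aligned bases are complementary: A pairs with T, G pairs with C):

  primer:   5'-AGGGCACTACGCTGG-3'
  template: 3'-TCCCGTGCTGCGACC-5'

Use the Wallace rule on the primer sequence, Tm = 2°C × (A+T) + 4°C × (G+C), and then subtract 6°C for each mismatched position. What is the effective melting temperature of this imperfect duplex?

44°C

Primer base counts: A=3, T=2, G=6, C=4 → A+T=5, G+C=10
Perfect-match Tm = 2(5) + 4(10) = 10 + 40 = 50°C
Mismatches (positions where the bases are not complementary): 1 (at position 8)
Effective Tm = 50 − 1×6 = 50 − 6 = 44°C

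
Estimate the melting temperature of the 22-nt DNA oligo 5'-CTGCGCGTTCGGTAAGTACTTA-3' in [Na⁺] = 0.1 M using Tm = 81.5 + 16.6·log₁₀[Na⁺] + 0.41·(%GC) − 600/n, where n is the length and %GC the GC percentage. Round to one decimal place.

58.1°C

Length n = 22. A=4, T=7, G=6, C=5
G+C = 11, so %GC = 11/22 × 100 = 50%
Salt term: 16.6 × (-1) = -16.6
GC term: 0.41 × 50 = 20.5; length term: −600/22 = −27.273
Tm = 81.5 + (-16.6) + 20.5 − 27.273 = 58.127 → 58.1°C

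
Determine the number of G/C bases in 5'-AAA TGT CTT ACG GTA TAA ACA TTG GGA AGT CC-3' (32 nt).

12

Base counts: C=5, T=9, A=11, G=7
G+C = 7 + 5 = 12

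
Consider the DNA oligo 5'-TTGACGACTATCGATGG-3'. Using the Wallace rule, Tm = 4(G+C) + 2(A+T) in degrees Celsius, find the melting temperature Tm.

50°C

A=4, C=3, G=5, T=5
So N_AT = 9 and N_GC = 8.
Tm = 4·8 + 2·9 = 32 + 18 = 50°C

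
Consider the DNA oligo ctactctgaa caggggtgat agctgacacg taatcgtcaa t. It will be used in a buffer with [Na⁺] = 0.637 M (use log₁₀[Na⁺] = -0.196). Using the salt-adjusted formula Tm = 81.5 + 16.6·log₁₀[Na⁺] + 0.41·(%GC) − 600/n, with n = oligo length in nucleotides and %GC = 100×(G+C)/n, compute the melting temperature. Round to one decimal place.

Length n = 41. Counting bases: G=10, T=10, A=12, C=9
G+C = 19, so %GC = 19/41 × 100 = 46.341%
Salt term: 16.6 × (-0.196) = -3.254
GC term: 0.41 × 46.341 = 19; length term: −600/41 = −14.634
Tm = 81.5 + (-3.254) + 19 − 14.634 = 82.612 → 82.6°C

82.6°C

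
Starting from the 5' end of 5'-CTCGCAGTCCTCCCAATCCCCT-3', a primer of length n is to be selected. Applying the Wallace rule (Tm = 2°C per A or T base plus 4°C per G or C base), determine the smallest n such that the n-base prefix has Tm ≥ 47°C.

First 13 bases: CTCGCAGTCCTCC → Tm = 44°C (< 47°C)
First 14 bases: CTCGCAGTCCTCCC → Tm = 48°C (≥ 47°C)
Each additional base adds 2°C (A/T) or 4°C (G/C), so Tm is non-decreasing in n; n = 14 is the first length to reach 47°C.

n = 14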